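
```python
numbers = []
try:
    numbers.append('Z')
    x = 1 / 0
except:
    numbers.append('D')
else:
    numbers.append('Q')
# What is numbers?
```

Step-by-step execution trace:
1. try: `numbers.append('Z')` → numbers = ['Z'].
2. `x = 1 / 0` raises ZeroDivisionError.
3. bare `except` matches → `numbers.append('D')` → numbers = ['Z', 'D'].
4. `else` is skipped (an exception was raised).
Result: ['Z', 'D']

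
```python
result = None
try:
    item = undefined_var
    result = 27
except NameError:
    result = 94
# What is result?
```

Step-by-step execution trace:
1. `item = undefined_var` raises NameError.
2. `result = 27` is not reached.
3. `except NameError` matches → result = 94.
Result: 94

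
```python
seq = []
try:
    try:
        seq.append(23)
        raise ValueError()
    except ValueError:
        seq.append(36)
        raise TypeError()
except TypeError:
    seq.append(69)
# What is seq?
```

Step-by-step execution trace:
1. Inner try: `seq.append(23)` → seq = [23].
2. `raise ValueError()` raises ValueError.
3. Inner `except ValueError` matches → `seq.append(36)` → seq = [23, 36].
4. `raise TypeError()` raises TypeError; propagates to outer try.
5. Outer `except TypeError` matches → `seq.append(69)` → seq = [23, 36, 69].
Result: [23, 36, 69]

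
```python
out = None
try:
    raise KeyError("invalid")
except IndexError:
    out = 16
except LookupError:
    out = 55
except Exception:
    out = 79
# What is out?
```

Step-by-step execution trace:
1. `raise KeyError(...)` raises KeyError.
2. `except IndexError` does not match (KeyError is not a subclass of IndexError); skipped.
3. `except LookupError` matches (KeyError is a subclass of LookupError) → out = 55.
4. `except Exception` is not reached.
Result: 55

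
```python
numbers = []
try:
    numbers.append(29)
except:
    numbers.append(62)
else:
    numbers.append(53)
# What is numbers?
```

Step-by-step execution trace:
1. try: `numbers.append(29)` → numbers = [29]. No exception raised.
2. `except` is skipped.
3. `else` runs (try completed without exception): `numbers.append(53)` → numbers = [29, 53].
Result: [29, 53]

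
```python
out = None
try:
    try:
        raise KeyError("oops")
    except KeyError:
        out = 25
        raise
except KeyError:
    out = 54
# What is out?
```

Step-by-step execution trace:
1. Inner try: `raise KeyError("oops")` raises KeyError.
2. Inner `except KeyError` matches → out = 25.
3. bare `raise` re-raises the same KeyError.
4. Outer `except KeyError` matches → out = 54.
Result: 54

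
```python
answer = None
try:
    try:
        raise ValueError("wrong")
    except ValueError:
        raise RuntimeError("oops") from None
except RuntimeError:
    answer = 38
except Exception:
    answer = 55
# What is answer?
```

Step-by-step execution trace:
1. Inner try raises ValueError; inner `except ValueError` catches it.
2. `raise RuntimeError(...) from None` raises RuntimeError (from None suppresses __context__, but the active exception is still RuntimeError).
3. Outer `except RuntimeError` matches → answer = 38.
4. `except Exception` is not reached.
Result: 38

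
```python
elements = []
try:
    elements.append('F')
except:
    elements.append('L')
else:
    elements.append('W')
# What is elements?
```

Step-by-step execution trace:
1. try: `elements.append('F')` → elements = ['F']. No exception raised.
2. `except` is skipped.
3. `else` runs (try completed without exception): `elements.append('W')` → elements = ['F', 'W'].
Result: ['F', 'W']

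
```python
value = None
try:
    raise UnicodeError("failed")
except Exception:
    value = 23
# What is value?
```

Step-by-step execution trace:
1. `raise UnicodeError(...)` raises UnicodeError.
2. `except Exception` matches (UnicodeError is a subclass of Exception) → value = 23.
Result: 23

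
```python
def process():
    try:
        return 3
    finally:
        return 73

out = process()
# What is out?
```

Step-by-step execution trace:
1. `process()` enters try: `return 3` sets pending return value 3.
2. Before returning, `finally: return 73` runs and overrides the pending return.
3. process() returns 73 → out = 73.
Result: 73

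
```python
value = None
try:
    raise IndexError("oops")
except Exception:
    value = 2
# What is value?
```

Step-by-step execution trace:
1. `raise IndexError(...)` raises IndexError.
2. `except Exception` matches (IndexError is a subclass of Exception) → value = 2.
Result: 2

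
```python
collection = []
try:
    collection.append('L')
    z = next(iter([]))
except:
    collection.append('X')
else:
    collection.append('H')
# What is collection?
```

Step-by-step execution trace:
1. try: `collection.append('L')` → collection = ['L'].
2. `z = next(iter([]))` raises StopIteration.
3. bare `except` matches → `collection.append('X')` → collection = ['L', 'X'].
4. `else` is skipped (an exception was raised).
Result: ['L', 'X']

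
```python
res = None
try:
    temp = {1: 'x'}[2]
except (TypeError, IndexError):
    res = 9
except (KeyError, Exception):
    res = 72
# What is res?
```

Step-by-step execution trace:
1. `temp = {1: 'x'}[2]` raises KeyError.
2. `except (TypeError, IndexError)` does not match KeyError; skipped.
3. `except (KeyError, Exception)` matches (KeyError is in the tuple) → res = 72.
Result: 72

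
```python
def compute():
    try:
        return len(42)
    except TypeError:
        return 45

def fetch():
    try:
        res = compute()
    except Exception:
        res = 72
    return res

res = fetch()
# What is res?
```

Step-by-step execution trace:
1. `fetch()` calls `compute()`.
2. In compute: `len(42)` raises TypeError; `except TypeError` catches it → returns 45.
3. In fetch: `res = compute()` → res = 45. No exception reaches fetch.
4. `except Exception` is skipped; fetch returns 45.
5. res = 45.
Result: 45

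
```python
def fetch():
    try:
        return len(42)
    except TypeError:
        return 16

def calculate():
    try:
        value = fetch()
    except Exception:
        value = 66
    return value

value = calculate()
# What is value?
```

Step-by-step execution trace:
1. `calculate()` calls `fetch()`.
2. In fetch: `len(42)` raises TypeError; `except TypeError` catches it → returns 16.
3. In calculate: `value = fetch()` → value = 16. No exception reaches calculate.
4. `except Exception` is skipped; calculate returns 16.
5. value = 16.
Result: 16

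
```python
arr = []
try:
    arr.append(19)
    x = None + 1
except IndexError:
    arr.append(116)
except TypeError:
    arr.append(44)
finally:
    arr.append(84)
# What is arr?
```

Step-by-step execution trace:
1. try: `arr.append(19)` → arr = [19].
2. `x = None + 1` raises TypeError.
3. `except IndexError` does not match TypeError; skipped.
4. `except TypeError` matches → `arr.append(44)` → arr = [19, 44].
5. finally always runs: `arr.append(84)` → arr = [19, 44, 84].
Result: [19, 44, 84]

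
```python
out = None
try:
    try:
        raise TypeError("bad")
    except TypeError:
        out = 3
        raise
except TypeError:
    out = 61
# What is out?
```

Step-by-step execution trace:
1. Inner try: `raise TypeError("bad")` raises TypeError.
2. Inner `except TypeError` matches → out = 3.
3. bare `raise` re-raises the same TypeError.
4. Outer `except TypeError` matches → out = 61.
Result: 61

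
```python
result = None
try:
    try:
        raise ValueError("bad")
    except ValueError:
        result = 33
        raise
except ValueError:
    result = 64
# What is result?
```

Step-by-step execution trace:
1. Inner try: `raise ValueError("bad")` raises ValueError.
2. Inner `except ValueError` matches → result = 33.
3. bare `raise` re-raises the same ValueError.
4. Outer `except ValueError` matches → result = 64.
Result: 64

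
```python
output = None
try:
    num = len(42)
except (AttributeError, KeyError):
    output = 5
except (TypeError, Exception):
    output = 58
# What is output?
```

Step-by-step execution trace:
1. `num = len(42)` raises TypeError.
2. `except (AttributeError, KeyError)` does not match TypeError; skipped.
3. `except (TypeError, Exception)` matches (TypeError is in the tuple) → output = 58.
Result: 58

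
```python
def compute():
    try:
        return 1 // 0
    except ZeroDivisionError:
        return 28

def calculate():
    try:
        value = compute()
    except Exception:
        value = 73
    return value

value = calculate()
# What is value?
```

Step-by-step execution trace:
1. `calculate()` calls `compute()`.
2. In compute: `1 // 0` raises ZeroDivisionError; `except ZeroDivisionError` catches it → returns 28.
3. In calculate: `value = compute()` → value = 28. No exception reaches calculate.
4. `except Exception` is skipped; calculate returns 28.
5. value = 28.
Result: 28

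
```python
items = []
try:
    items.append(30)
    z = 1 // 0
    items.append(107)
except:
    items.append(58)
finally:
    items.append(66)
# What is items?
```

Step-by-step execution trace:
1. try: `items.append(30)` → items = [30].
2. `z = 1 // 0` raises ZeroDivisionError; `items.append(107)` is not reached.
3. bare `except` matches → `items.append(58)` → items = [30, 58].
4. finally always runs: `items.append(66)` → items = [30, 58, 66].
Result: [30, 58, 66]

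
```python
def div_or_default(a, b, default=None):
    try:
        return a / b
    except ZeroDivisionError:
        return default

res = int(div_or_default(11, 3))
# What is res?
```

Step-by-step execution trace:
1. `div_or_default(11, 3)` enters try: `return 11 / 3` → returns 3.6666666666666665. No exception raised.
2. `except ZeroDivisionError` is skipped.
3. `int(3.6666666666666665)` → 3 → res = 3.
Result: 3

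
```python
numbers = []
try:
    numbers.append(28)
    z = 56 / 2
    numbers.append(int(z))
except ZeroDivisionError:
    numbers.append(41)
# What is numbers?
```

Step-by-step execution trace:
1. try: `numbers.append(28)` → numbers = [28].
2. `z = 56 / 2` → z = 28.0. No exception raised.
3. `numbers.append(int(z))` → numbers = [28, 28].
4. `except ZeroDivisionError` is skipped (no exception was raised).
Result: [28, 28]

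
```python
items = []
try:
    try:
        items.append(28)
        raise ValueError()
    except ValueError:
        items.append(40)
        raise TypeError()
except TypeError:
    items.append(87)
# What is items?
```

Step-by-step execution trace:
1. Inner try: `items.append(28)` → items = [28].
2. `raise ValueError()` raises ValueError.
3. Inner `except ValueError` matches → `items.append(40)` → items = [28, 40].
4. `raise TypeError()` raises TypeError; propagates to outer try.
5. Outer `except TypeError` matches → `items.append(87)` → items = [28, 40, 87].
Result: [28, 40, 87]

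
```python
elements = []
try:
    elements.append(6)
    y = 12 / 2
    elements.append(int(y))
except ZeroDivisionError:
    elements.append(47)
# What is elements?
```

Step-by-step execution trace:
1. try: `elements.append(6)` → elements = [6].
2. `y = 12 / 2` → y = 6.0. No exception raised.
3. `elements.append(int(y))` → elements = [6, 6].
4. `except ZeroDivisionError` is skipped (no exception was raised).
Result: [6, 6]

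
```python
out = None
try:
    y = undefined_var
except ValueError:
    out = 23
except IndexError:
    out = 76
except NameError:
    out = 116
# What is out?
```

Step-by-step execution trace:
1. `y = undefined_var` raises NameError.
2. `except ValueError` does not match NameError; skipped.
3. `except IndexError` does not match NameError; skipped.
4. `except NameError` matches → out = 116.
Result: 116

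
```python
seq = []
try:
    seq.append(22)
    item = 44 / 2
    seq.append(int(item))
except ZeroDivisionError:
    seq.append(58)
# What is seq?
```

Step-by-step execution trace:
1. try: `seq.append(22)` → seq = [22].
2. `item = 44 / 2` → item = 22.0. No exception raised.
3. `seq.append(int(item))` → seq = [22, 22].
4. `except ZeroDivisionError` is skipped (no exception was raised).
Result: [22, 22]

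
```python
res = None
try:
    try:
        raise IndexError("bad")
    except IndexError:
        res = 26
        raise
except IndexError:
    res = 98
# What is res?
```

Step-by-step execution trace:
1. Inner try: `raise IndexError("bad")` raises IndexError.
2. Inner `except IndexError` matches → res = 26.
3. bare `raise` re-raises the same IndexError.
4. Outer `except IndexError` matches → res = 98.
Result: 98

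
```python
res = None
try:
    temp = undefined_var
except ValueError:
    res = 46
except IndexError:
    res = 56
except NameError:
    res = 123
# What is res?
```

Step-by-step execution trace:
1. `temp = undefined_var` raises NameError.
2. `except ValueError` does not match NameError; skipped.
3. `except IndexError` does not match NameError; skipped.
4. `except NameError` matches → res = 123.
Result: 123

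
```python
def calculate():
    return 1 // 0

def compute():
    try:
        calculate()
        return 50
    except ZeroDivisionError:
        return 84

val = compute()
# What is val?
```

Step-by-step execution trace:
1. `compute()` calls `calculate()`.
2. `calculate()` evaluates `1 // 0`, which raises ZeroDivisionError; it propagates to the caller.
3. `return 50` is not reached.
4. `except ZeroDivisionError` in compute matches → returns 84.
5. val = 84.
Result: 84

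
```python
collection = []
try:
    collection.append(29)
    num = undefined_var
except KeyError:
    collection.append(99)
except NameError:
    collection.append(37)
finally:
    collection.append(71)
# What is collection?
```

Step-by-step execution trace:
1. try: `collection.append(29)` → collection = [29].
2. `num = undefined_var` raises NameError.
3. `except KeyError` does not match NameError; skipped.
4. `except NameError` matches → `collection.append(37)` → collection = [29, 37].
5. finally always runs: `collection.append(71)` → collection = [29, 37, 71].
Result: [29, 37, 71]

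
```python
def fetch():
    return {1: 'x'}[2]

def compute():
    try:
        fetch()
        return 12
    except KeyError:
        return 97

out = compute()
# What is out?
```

Step-by-step execution trace:
1. `compute()` calls `fetch()`.
2. `fetch()` evaluates `{1: 'x'}[2]`, which raises KeyError; it propagates to the caller.
3. `return 12` is not reached.
4. `except KeyError` in compute matches → returns 97.
5. out = 97.
Result: 97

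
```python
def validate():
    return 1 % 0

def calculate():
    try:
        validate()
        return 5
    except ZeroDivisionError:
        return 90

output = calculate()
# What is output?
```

Step-by-step execution trace:
1. `calculate()` calls `validate()`.
2. `validate()` evaluates `1 % 0`, which raises ZeroDivisionError; it propagates to the caller.
3. `return 5` is not reached.
4. `except ZeroDivisionError` in calculate matches → returns 90.
5. output = 90.
Result: 90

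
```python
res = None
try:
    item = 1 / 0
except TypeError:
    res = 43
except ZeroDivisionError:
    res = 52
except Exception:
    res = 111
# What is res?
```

Step-by-step execution trace:
1. `item = 1 / 0` raises ZeroDivisionError.
2. `except TypeError` does not match ZeroDivisionError; skipped.
3. `except ZeroDivisionError` matches → res = 52.
4. Remaining except clauses are skipped.
Result: 52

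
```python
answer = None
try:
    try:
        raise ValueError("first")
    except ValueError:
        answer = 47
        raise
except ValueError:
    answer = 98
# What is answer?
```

Step-by-step execution trace:
1. Inner try: `raise ValueError("first")` raises ValueError.
2. Inner `except ValueError` matches → answer = 47.
3. bare `raise` re-raises the same ValueError.
4. Outer `except ValueError` matches → answer = 98.
Result: 98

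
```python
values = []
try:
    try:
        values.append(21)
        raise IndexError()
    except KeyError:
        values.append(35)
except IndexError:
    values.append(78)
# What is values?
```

Step-by-step execution trace:
1. Inner try: `values.append(21)` → values = [21].
2. `raise IndexError()` raises IndexError.
3. Inner `except KeyError` does not match IndexError; exception propagates to outer try.
4. Outer `except IndexError` matches → `values.append(78)` → values = [21, 78].
Result: [21, 78]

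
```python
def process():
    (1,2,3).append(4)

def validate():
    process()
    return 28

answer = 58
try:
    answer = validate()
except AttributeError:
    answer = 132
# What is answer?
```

Step-by-step execution trace:
1. answer starts at 58.
2. try: `validate()` calls `process()`.
3. `process()` evaluates `(1,2,3).append(4)`, which raises AttributeError; it propagates through validate (uncaught).
4. `return 28` in validate is not reached; the assignment to answer does not complete.
5. `except AttributeError` matches → answer = 132.
Result: 132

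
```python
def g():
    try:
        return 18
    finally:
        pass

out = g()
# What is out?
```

Step-by-step execution trace:
1. `g()` enters try: `return 18` sets pending return value 18.
2. Before returning, `finally: pass` runs (no effect).
3. g() returns 18 → out = 18.
Result: 18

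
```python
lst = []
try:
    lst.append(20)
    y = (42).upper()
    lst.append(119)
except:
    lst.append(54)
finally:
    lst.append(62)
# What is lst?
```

Step-by-step execution trace:
1. try: `lst.append(20)` → lst = [20].
2. `y = (42).upper()` raises AttributeError; `lst.append(119)` is not reached.
3. bare `except` matches → `lst.append(54)` → lst = [20, 54].
4. finally always runs: `lst.append(62)` → lst = [20, 54, 62].
Result: [20, 54, 62]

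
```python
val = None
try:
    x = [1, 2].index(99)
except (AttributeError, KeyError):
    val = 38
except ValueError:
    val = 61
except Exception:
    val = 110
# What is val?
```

Step-by-step execution trace:
1. `x = [1, 2].index(99)` raises ValueError.
2. `except (AttributeError, KeyError)` does not match ValueError; skipped.
3. `except ValueError` matches (exact type match) → val = 61.
4. `except Exception` is not reached.
Result: 61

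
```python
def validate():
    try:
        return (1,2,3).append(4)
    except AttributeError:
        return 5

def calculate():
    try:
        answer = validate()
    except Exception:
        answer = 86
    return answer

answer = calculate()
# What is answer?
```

Step-by-step execution trace:
1. `calculate()` calls `validate()`.
2. In validate: `(1,2,3).append(4)` raises AttributeError; `except AttributeError` catches it → returns 5.
3. In calculate: `answer = validate()` → answer = 5. No exception reaches calculate.
4. `except Exception` is skipped; calculate returns 5.
5. answer = 5.
Result: 5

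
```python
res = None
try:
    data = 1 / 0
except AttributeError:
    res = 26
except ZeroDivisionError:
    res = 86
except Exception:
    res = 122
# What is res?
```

Step-by-step execution trace:
1. `data = 1 / 0` raises ZeroDivisionError.
2. `except AttributeError` does not match ZeroDivisionError; skipped.
3. `except ZeroDivisionError` matches → res = 86.
4. Remaining except clauses are skipped.
Result: 86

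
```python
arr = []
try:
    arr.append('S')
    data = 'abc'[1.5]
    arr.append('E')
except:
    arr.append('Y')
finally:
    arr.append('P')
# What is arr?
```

Step-by-step execution trace:
1. try: `arr.append('S')` → arr = ['S'].
2. `data = 'abc'[1.5]` raises TypeError; `arr.append('E')` is not reached.
3. bare `except` matches → `arr.append('Y')` → arr = ['S', 'Y'].
4. finally always runs: `arr.append('P')` → arr = ['S', 'Y', 'P'].
Result: ['S', 'Y', 'P']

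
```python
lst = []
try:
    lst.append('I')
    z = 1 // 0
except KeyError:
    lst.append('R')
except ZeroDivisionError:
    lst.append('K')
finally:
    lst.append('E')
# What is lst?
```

Step-by-step execution trace:
1. try: `lst.append('I')` → lst = ['I'].
2. `z = 1 // 0` raises ZeroDivisionError.
3. `except KeyError` does not match ZeroDivisionError; skipped.
4. `except ZeroDivisionError` matches → `lst.append('K')` → lst = ['I', 'K'].
5. finally always runs: `lst.append('E')` → lst = ['I', 'K', 'E'].
Result: ['I', 'K', 'E']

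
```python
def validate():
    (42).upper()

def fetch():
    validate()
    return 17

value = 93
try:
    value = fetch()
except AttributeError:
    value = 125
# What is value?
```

Step-by-step execution trace:
1. value starts at 93.
2. try: `fetch()` calls `validate()`.
3. `validate()` evaluates `(42).upper()`, which raises AttributeError; it propagates through fetch (uncaught).
4. `return 17` in fetch is not reached; the assignment to value does not complete.
5. `except AttributeError` matches → value = 125.
Result: 125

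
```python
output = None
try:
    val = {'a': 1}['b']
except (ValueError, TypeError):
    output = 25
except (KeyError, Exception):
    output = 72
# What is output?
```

Step-by-step execution trace:
1. `val = {'a': 1}['b']` raises KeyError.
2. `except (ValueError, TypeError)` does not match KeyError; skipped.
3. `except (KeyError, Exception)` matches (KeyError is in the tuple) → output = 72.
Result: 72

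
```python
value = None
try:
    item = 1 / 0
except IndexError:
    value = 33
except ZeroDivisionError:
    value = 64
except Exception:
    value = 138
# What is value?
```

Step-by-step execution trace:
1. `item = 1 / 0` raises ZeroDivisionError.
2. `except IndexError` does not match ZeroDivisionError; skipped.
3. `except ZeroDivisionError` matches → value = 64.
4. Remaining except clauses are skipped.
Result: 64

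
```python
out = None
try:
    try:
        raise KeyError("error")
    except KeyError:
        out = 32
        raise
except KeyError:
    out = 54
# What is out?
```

Step-by-step execution trace:
1. Inner try: `raise KeyError("error")` raises KeyError.
2. Inner `except KeyError` matches → out = 32.
3. bare `raise` re-raises the same KeyError.
4. Outer `except KeyError` matches → out = 54.
Result: 54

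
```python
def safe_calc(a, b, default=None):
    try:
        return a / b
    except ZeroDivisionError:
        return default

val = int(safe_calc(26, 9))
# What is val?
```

Step-by-step execution trace:
1. `safe_calc(26, 9)` enters try: `return 26 / 9` → returns 2.888888888888889. No exception raised.
2. `except ZeroDivisionError` is skipped.
3. `int(2.888888888888889)` → 2 → val = 2.
Result: 2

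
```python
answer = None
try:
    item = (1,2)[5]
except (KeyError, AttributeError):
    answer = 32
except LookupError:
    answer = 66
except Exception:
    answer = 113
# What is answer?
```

Step-by-step execution trace:
1. `item = (1,2)[5]` raises IndexError.
2. `except (KeyError, AttributeError)` does not match IndexError; skipped.
3. `except LookupError` matches (IndexError is a subclass of LookupError) → answer = 66.
4. `except Exception` is not reached.
Result: 66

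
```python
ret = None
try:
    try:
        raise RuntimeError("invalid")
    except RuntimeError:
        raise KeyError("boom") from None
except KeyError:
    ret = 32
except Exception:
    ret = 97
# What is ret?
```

Step-by-step execution trace:
1. Inner try raises RuntimeError; inner `except RuntimeError` catches it.
2. `raise KeyError(...) from None` raises KeyError (from None suppresses __context__, but the active exception is still KeyError).
3. Outer `except KeyError` matches → ret = 32.
4. `except Exception` is not reached.
Result: 32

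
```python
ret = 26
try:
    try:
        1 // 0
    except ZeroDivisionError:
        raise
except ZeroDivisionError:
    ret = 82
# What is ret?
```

Step-by-step execution trace:
1. Inner try: `1 // 0` raises ZeroDivisionError.
2. Inner `except ZeroDivisionError` matches; bare `raise` re-raises the same ZeroDivisionError.
3. Outer `except ZeroDivisionError` matches → ret = 82.
Result: 82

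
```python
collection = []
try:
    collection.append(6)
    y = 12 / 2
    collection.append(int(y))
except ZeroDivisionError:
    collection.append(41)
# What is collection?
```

Step-by-step execution trace:
1. try: `collection.append(6)` → collection = [6].
2. `y = 12 / 2` → y = 6.0. No exception raised.
3. `collection.append(int(y))` → collection = [6, 6].
4. `except ZeroDivisionError` is skipped (no exception was raised).
Result: [6, 6]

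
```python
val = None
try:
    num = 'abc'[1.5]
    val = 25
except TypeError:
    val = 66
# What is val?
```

Step-by-step execution trace:
1. `num = 'abc'[1.5]` raises TypeError.
2. `val = 25` is not reached.
3. `except TypeError` matches → val = 66.
Result: 66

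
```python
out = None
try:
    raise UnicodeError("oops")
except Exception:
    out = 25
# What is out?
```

Step-by-step execution trace:
1. `raise UnicodeError(...)` raises UnicodeError.
2. `except Exception` matches (UnicodeError is a subclass of Exception) → out = 25.
Result: 25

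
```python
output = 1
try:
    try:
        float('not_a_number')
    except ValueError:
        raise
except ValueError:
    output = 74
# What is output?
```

Step-by-step execution trace:
1. Inner try: `float('not_a_number')` raises ValueError.
2. Inner `except ValueError` matches; bare `raise` re-raises the same ValueError.
3. Outer `except ValueError` matches → output = 74.
Result: 74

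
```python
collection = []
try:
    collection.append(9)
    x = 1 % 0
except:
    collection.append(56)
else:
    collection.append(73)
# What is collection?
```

Step-by-step execution trace:
1. try: `collection.append(9)` → collection = [9].
2. `x = 1 % 0` raises ZeroDivisionError.
3. bare `except` matches → `collection.append(56)` → collection = [9, 56].
4. `else` is skipped (an exception was raised).
Result: [9, 56]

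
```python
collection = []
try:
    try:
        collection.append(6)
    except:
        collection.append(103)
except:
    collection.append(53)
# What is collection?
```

Step-by-step execution trace:
1. Inner try: `collection.append(6)` → collection = [6]. No exception raised.
2. Inner `except` is skipped.
3. Inner try completes normally; outer `except` is skipped.
Result: [6]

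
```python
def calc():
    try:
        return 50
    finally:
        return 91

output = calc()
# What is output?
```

Step-by-step execution trace:
1. `calc()` enters try: `return 50` sets pending return value 50.
2. Before returning, `finally: return 91` runs and overrides the pending return.
3. calc() returns 91 → output = 91.
Result: 91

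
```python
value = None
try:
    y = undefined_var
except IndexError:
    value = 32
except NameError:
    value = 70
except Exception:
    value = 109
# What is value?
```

Step-by-step execution trace:
1. `y = undefined_var` raises NameError.
2. `except IndexError` does not match NameError; skipped.
3. `except NameError` matches → value = 70.
4. Remaining except clauses are skipped.
Result: 70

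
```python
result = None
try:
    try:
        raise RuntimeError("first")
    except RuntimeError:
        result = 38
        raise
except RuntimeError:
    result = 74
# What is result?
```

Step-by-step execution trace:
1. Inner try: `raise RuntimeError("first")` raises RuntimeError.
2. Inner `except RuntimeError` matches → result = 38.
3. bare `raise` re-raises the same RuntimeError.
4. Outer `except RuntimeError` matches → result = 74.
Result: 74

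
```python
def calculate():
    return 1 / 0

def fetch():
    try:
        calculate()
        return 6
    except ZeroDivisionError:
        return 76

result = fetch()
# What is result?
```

Step-by-step execution trace:
1. `fetch()` calls `calculate()`.
2. `calculate()` evaluates `1 / 0`, which raises ZeroDivisionError; it propagates to the caller.
3. `return 6` is not reached.
4. `except ZeroDivisionError` in fetch matches → returns 76.
5. result = 76.
Result: 76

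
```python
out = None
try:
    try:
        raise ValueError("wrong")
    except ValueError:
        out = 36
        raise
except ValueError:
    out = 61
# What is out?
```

Step-by-step execution trace:
1. Inner try: `raise ValueError("wrong")` raises ValueError.
2. Inner `except ValueError` matches → out = 36.
3. bare `raise` re-raises the same ValueError.
4. Outer `except ValueError` matches → out = 61.
Result: 61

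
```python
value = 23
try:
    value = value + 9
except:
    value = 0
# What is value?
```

Step-by-step execution trace:
1. value starts at 23.
2. try: `value = value + 9` → value = 32. No exception raised.
3. `except` is skipped.
Result: 32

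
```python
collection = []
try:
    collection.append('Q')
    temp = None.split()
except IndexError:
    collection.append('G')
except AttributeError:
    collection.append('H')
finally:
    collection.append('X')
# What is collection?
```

Step-by-step execution trace:
1. try: `collection.append('Q')` → collection = ['Q'].
2. `temp = None.split()` raises AttributeError.
3. `except IndexError` does not match AttributeError; skipped.
4. `except AttributeError` matches → `collection.append('H')` → collection = ['Q', 'H'].
5. finally always runs: `collection.append('X')` → collection = ['Q', 'H', 'X'].
Result: ['Q', 'H', 'X']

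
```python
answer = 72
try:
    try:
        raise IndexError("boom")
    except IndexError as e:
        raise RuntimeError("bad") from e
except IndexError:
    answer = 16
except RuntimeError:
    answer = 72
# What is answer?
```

Step-by-step execution trace:
1. Inner try raises IndexError; inner `except IndexError as e` catches it.
2. `raise RuntimeError(...) from e` raises RuntimeError (IndexError is attached as __cause__, but only RuntimeError is active).
3. Outer `except IndexError` does not match RuntimeError; skipped.
4. Outer `except RuntimeError` matches → answer = 72.
Result: 72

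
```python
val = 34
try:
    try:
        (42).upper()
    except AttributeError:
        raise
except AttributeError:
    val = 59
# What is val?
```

Step-by-step execution trace:
1. Inner try: `(42).upper()` raises AttributeError.
2. Inner `except AttributeError` matches; bare `raise` re-raises the same AttributeError.
3. Outer `except AttributeError` matches → val = 59.
Result: 59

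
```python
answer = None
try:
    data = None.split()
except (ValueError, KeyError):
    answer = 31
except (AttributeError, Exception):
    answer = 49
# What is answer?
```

Step-by-step execution trace:
1. `data = None.split()` raises AttributeError.
2. `except (ValueError, KeyError)` does not match AttributeError; skipped.
3. `except (AttributeError, Exception)` matches (AttributeError is in the tuple) → answer = 49.
Result: 49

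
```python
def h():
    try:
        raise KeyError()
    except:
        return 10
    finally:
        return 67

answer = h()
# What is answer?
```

Step-by-step execution trace:
1. `h()` enters try: `raise KeyError()` raises KeyError.
2. bare `except` matches → `return 10` sets pending return value 10.
3. Before returning, `finally: return 67` runs and overrides the pending return.
4. h() returns 67 → answer = 67.
Result: 67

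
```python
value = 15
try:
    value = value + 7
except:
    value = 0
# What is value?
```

Step-by-step execution trace:
1. value starts at 15.
2. try: `value = value + 7` → value = 22. No exception raised.
3. `except` is skipped.
Result: 22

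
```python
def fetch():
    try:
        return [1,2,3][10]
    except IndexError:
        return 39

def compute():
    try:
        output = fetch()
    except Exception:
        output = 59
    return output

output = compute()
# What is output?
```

Step-by-step execution trace:
1. `compute()` calls `fetch()`.
2. In fetch: `[1,2,3][10]` raises IndexError; `except IndexError` catches it → returns 39.
3. In compute: `output = fetch()` → output = 39. No exception reaches compute.
4. `except Exception` is skipped; compute returns 39.
5. output = 39.
Result: 39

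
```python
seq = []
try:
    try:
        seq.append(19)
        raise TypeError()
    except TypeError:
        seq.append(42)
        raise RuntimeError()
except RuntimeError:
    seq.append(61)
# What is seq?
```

Step-by-step execution trace:
1. Inner try: `seq.append(19)` → seq = [19].
2. `raise TypeError()` raises TypeError.
3. Inner `except TypeError` matches → `seq.append(42)` → seq = [19, 42].
4. `raise RuntimeError()` raises RuntimeError; propagates to outer try.
5. Outer `except RuntimeError` matches → `seq.append(61)` → seq = [19, 42, 61].
Result: [19, 42, 61]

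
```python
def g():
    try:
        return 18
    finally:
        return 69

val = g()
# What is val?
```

Step-by-step execution trace:
1. `g()` enters try: `return 18` sets pending return value 18.
2. Before returning, `finally: return 69` runs and overrides the pending return.
3. g() returns 69 → val = 69.
Result: 69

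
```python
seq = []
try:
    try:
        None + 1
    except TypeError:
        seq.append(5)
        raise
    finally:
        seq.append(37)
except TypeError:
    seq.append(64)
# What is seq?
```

Step-by-step execution trace:
1. Inner try: `None + 1` raises TypeError.
2. Inner `except TypeError` matches → `seq.append(5)` → seq = [5].
3. bare `raise` re-raises TypeError.
4. Inner `finally` runs during unwinding: `seq.append(37)` → seq = [5, 37].
5. Outer `except TypeError` matches → `seq.append(64)` → seq = [5, 37, 64].
Result: [5, 37, 64]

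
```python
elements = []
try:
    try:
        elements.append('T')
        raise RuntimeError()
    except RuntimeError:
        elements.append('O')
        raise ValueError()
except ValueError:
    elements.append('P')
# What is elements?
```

Step-by-step execution trace:
1. Inner try: `elements.append('T')` → elements = ['T'].
2. `raise RuntimeError()` raises RuntimeError.
3. Inner `except RuntimeError` matches → `elements.append('O')` → elements = ['T', 'O'].
4. `raise ValueError()` raises ValueError; propagates to outer try.
5. Outer `except ValueError` matches → `elements.append('P')` → elements = ['T', 'O', 'P'].
Result: ['T', 'O', 'P']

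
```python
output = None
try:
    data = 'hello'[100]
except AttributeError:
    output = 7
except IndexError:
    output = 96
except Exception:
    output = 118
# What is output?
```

Step-by-step execution trace:
1. `data = 'hello'[100]` raises IndexError.
2. `except AttributeError` does not match IndexError; skipped.
3. `except IndexError` matches → output = 96.
4. Remaining except clauses are skipped.
Result: 96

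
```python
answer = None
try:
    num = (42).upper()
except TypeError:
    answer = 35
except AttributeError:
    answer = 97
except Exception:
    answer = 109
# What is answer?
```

Step-by-step execution trace:
1. `num = (42).upper()` raises AttributeError.
2. `except TypeError` does not match AttributeError; skipped.
3. `except AttributeError` matches → answer = 97.
4. Remaining except clauses are skipped.
Result: 97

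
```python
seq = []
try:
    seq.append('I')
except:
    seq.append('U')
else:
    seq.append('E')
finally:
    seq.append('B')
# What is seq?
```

Step-by-step execution trace:
1. try: `seq.append('I')` → seq = ['I']. No exception raised.
2. `except` is skipped.
3. `else` runs: `seq.append('E')` → seq = ['I', 'E'].
4. `finally` always runs: `seq.append('B')` → seq = ['I', 'E', 'B'].
Result: ['I', 'E', 'B']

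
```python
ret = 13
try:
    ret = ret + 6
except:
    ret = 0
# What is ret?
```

Step-by-step execution trace:
1. ret starts at 13.
2. try: `ret = ret + 6` → ret = 19. No exception raised.
3. `except` is skipped.
Result: 19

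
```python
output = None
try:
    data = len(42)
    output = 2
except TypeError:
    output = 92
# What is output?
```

Step-by-step execution trace:
1. `data = len(42)` raises TypeError.
2. `output = 2` is not reached.
3. `except TypeError` matches → output = 92.
Result: 92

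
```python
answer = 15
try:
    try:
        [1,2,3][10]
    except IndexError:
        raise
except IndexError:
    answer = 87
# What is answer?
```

Step-by-step execution trace:
1. Inner try: `[1,2,3][10]` raises IndexError.
2. Inner `except IndexError` matches; bare `raise` re-raises the same IndexError.
3. Outer `except IndexError` matches → answer = 87.
Result: 87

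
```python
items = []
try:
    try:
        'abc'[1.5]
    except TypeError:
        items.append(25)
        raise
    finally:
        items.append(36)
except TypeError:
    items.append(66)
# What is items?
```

Step-by-step execution trace:
1. Inner try: `'abc'[1.5]` raises TypeError.
2. Inner `except TypeError` matches → `items.append(25)` → items = [25].
3. bare `raise` re-raises TypeError.
4. Inner `finally` runs during unwinding: `items.append(36)` → items = [25, 36].
5. Outer `except TypeError` matches → `items.append(66)` → items = [25, 36, 66].
Result: [25, 36, 66]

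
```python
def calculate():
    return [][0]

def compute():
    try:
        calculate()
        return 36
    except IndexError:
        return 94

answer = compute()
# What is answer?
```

Step-by-step execution trace:
1. `compute()` calls `calculate()`.
2. `calculate()` evaluates `[][0]`, which raises IndexError; it propagates to the caller.
3. `return 36` is not reached.
4. `except IndexError` in compute matches → returns 94.
5. answer = 94.
Result: 94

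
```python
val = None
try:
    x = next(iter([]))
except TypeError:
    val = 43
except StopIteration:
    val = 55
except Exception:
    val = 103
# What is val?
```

Step-by-step execution trace:
1. `x = next(iter([]))` raises StopIteration.
2. `except TypeError` does not match StopIteration; skipped.
3. `except StopIteration` matches → val = 55.
4. Remaining except clauses are skipped.
Result: 55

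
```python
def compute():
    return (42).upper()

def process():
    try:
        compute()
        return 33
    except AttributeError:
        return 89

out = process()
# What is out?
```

Step-by-step execution trace:
1. `process()` calls `compute()`.
2. `compute()` evaluates `(42).upper()`, which raises AttributeError; it propagates to the caller.
3. `return 33` is not reached.
4. `except AttributeError` in process matches → returns 89.
5. out = 89.
Result: 89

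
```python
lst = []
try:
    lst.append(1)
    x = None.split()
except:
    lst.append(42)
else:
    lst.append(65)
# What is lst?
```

Step-by-step execution trace:
1. try: `lst.append(1)` → lst = [1].
2. `x = None.split()` raises AttributeError.
3. bare `except` matches → `lst.append(42)` → lst = [1, 42].
4. `else` is skipped (an exception was raised).
Result: [1, 42]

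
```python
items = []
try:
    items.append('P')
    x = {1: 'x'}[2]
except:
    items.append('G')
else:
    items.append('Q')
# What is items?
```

Step-by-step execution trace:
1. try: `items.append('P')` → items = ['P'].
2. `x = {1: 'x'}[2]` raises KeyError.
3. bare `except` matches → `items.append('G')` → items = ['P', 'G'].
4. `else` is skipped (an exception was raised).
Result: ['P', 'G']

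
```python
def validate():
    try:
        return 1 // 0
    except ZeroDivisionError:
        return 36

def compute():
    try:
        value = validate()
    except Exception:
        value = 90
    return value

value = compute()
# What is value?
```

Step-by-step execution trace:
1. `compute()` calls `validate()`.
2. In validate: `1 // 0` raises ZeroDivisionError; `except ZeroDivisionError` catches it → returns 36.
3. In compute: `value = validate()` → value = 36. No exception reaches compute.
4. `except Exception` is skipped; compute returns 36.
5. value = 36.
Result: 36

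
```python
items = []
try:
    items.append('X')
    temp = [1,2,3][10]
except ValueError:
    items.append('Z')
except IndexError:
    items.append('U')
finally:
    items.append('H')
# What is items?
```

Step-by-step execution trace:
1. try: `items.append('X')` → items = ['X'].
2. `temp = [1,2,3][10]` raises IndexError.
3. `except ValueError` does not match IndexError; skipped.
4. `except IndexError` matches → `items.append('U')` → items = ['X', 'U'].
5. finally always runs: `items.append('H')` → items = ['X', 'U', 'H'].
Result: ['X', 'U', 'H']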